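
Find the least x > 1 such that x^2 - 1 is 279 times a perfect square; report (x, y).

First expand sqrt(279) as a continued fraction. With x_i = (sqrt(279) + m_i)/d_i and (m_0, d_0) = (0, 1): a_0 = floor(sqrt(279)) = 16, since 16^2 = 256 <= 279 < 289 = 17^2.
Iterate m_{i+1} = d_i*a_i - m_i, d_{i+1} = (279 - m_{i+1}^2)/d_i, a_{i+1} = floor((a_0 + m_{i+1})/d_{i+1}):
  m_1 = 1*16 - 0 = 16, d_1 = (279 - 16^2)/1 = 23/1 = 23, a_1 = floor((16 + 16)/23) = 1.
  m_2 = 23*1 - 16 = 7, d_2 = (279 - 7^2)/23 = 230/23 = 10, a_2 = floor((16 + 7)/10) = 2.
  m_3 = 10*2 - 7 = 13, d_3 = (279 - 13^2)/10 = 110/10 = 11, a_3 = floor((16 + 13)/11) = 2.
  m_4 = 11*2 - 13 = 9, d_4 = (279 - 9^2)/11 = 198/11 = 18, a_4 = floor((16 + 9)/18) = 1.
  m_5 = 18*1 - 9 = 9, d_5 = (279 - 9^2)/18 = 198/18 = 11, a_5 = floor((16 + 9)/11) = 2.
  m_6 = 11*2 - 9 = 13, d_6 = (279 - 13^2)/11 = 110/11 = 10, a_6 = floor((16 + 13)/10) = 2.
  m_7 = 10*2 - 13 = 7, d_7 = (279 - 7^2)/10 = 230/10 = 23, a_7 = floor((16 + 7)/23) = 1.
  m_8 = 23*1 - 7 = 16, d_8 = (279 - 16^2)/23 = 23/23 = 1, a_8 = floor((16 + 16)/1) = 32.
  m_9 = 1*32 - 16 = 16, d_9 = (279 - 16^2)/1 = 23/1 = 23: (m_9, d_9) = (m_1, d_1) = (16, 23), so from here the quotients repeat a_1, ..., a_8; the period length is 8.
So sqrt(279) = [16; (1, 2, 2, 1, 2, 2, 1, 32)] with period length k = 8.
k is even, so the fundamental solution of x^2 - 279y^2 = 1 is (p_{k-1}, q_{k-1}) = (p_7, q_7); compute convergents through index 7.
Convergents (p_i = a_i*p_{i-1} + p_{i-2}, q_i = a_i*q_{i-1} + q_{i-2} with p_{-2}=0, p_{-1}=1, q_{-2}=1, q_{-1}=0):
  i=0: a_0=16, p_0 = 16*1 + 0 = 16, q_0 = 16*0 + 1 = 1.
  i=1: a_1=1, p_1 = 1*16 + 1 = 17, q_1 = 1*1 + 0 = 1.
  i=2: a_2=2, p_2 = 2*17 + 16 = 50, q_2 = 2*1 + 1 = 3.
  i=3: a_3=2, p_3 = 2*50 + 17 = 117, q_3 = 2*3 + 1 = 7.
  i=4: a_4=1, p_4 = 1*117 + 50 = 167, q_4 = 1*7 + 3 = 10.
  i=5: a_5=2, p_5 = 2*167 + 117 = 451, q_5 = 2*10 + 7 = 27.
  i=6: a_6=2, p_6 = 2*451 + 167 = 1069, q_6 = 2*27 + 10 = 64.
  i=7: a_7=1, p_7 = 1*1069 + 451 = 1520, q_7 = 1*64 + 27 = 91.
Check: 1520^2 - 279*91^2 = 2310400 - 2310399 = 1, so (x, y) = (1520, 91) solves the equation, and by the theorem it is the least positive solution.

(x, y) = (1520, 91)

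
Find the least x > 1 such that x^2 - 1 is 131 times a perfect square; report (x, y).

(x, y) = (10610, 927)

First expand sqrt(131) as a continued fraction. With x_i = (sqrt(131) + m_i)/d_i and (m_0, d_0) = (0, 1): a_0 = floor(sqrt(131)) = 11, since 11^2 = 121 <= 131 < 144 = 12^2.
Iterate m_{i+1} = d_i*a_i - m_i, d_{i+1} = (131 - m_{i+1}^2)/d_i, a_{i+1} = floor((a_0 + m_{i+1})/d_{i+1}):
  m_1 = 1*11 - 0 = 11, d_1 = (131 - 11^2)/1 = 10/1 = 10, a_1 = floor((11 + 11)/10) = 2.
  m_2 = 10*2 - 11 = 9, d_2 = (131 - 9^2)/10 = 50/10 = 5, a_2 = floor((11 + 9)/5) = 4.
  m_3 = 5*4 - 9 = 11, d_3 = (131 - 11^2)/5 = 10/5 = 2, a_3 = floor((11 + 11)/2) = 11.
  m_4 = 2*11 - 11 = 11, d_4 = (131 - 11^2)/2 = 10/2 = 5, a_4 = floor((11 + 11)/5) = 4.
  m_5 = 5*4 - 11 = 9, d_5 = (131 - 9^2)/5 = 50/5 = 10, a_5 = floor((11 + 9)/10) = 2.
  m_6 = 10*2 - 9 = 11, d_6 = (131 - 11^2)/10 = 10/10 = 1, a_6 = floor((11 + 11)/1) = 22.
  m_7 = 1*22 - 11 = 11, d_7 = (131 - 11^2)/1 = 10/1 = 10: (m_7, d_7) = (m_1, d_1) = (11, 10), so from here the quotients repeat a_1, ..., a_6; the period length is 6.
So sqrt(131) = [11; (2, 4, 11, 4, 2, 22)] with period length k = 6.
k is even, so the fundamental solution of x^2 - 131y^2 = 1 is (p_{k-1}, q_{k-1}) = (p_5, q_5); compute convergents through index 5.
Convergents (p_i = a_i*p_{i-1} + p_{i-2}, q_i = a_i*q_{i-1} + q_{i-2} with p_{-2}=0, p_{-1}=1, q_{-2}=1, q_{-1}=0):
  i=0: a_0=11, p_0 = 11*1 + 0 = 11, q_0 = 11*0 + 1 = 1.
  i=1: a_1=2, p_1 = 2*11 + 1 = 23, q_1 = 2*1 + 0 = 2.
  i=2: a_2=4, p_2 = 4*23 + 11 = 103, q_2 = 4*2 + 1 = 9.
  i=3: a_3=11, p_3 = 11*103 + 23 = 1156, q_3 = 11*9 + 2 = 101.
  i=4: a_4=4, p_4 = 4*1156 + 103 = 4727, q_4 = 4*101 + 9 = 413.
  i=5: a_5=2, p_5 = 2*4727 + 1156 = 10610, q_5 = 2*413 + 101 = 927.
Check: 10610^2 - 131*927^2 = 112572100 - 112572099 = 1, so (x, y) = (10610, 927) solves the equation, and by the theorem it is the least positive solution.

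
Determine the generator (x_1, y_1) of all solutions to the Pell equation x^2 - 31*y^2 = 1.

First expand sqrt(31) as a continued fraction. With x_i = (sqrt(31) + m_i)/d_i and (m_0, d_0) = (0, 1): a_0 = floor(sqrt(31)) = 5, since 5^2 = 25 <= 31 < 36 = 6^2.
Iterate m_{i+1} = d_i*a_i - m_i, d_{i+1} = (31 - m_{i+1}^2)/d_i, a_{i+1} = floor((a_0 + m_{i+1})/d_{i+1}):
  m_1 = 1*5 - 0 = 5, d_1 = (31 - 5^2)/1 = 6/1 = 6, a_1 = floor((5 + 5)/6) = 1.
  m_2 = 6*1 - 5 = 1, d_2 = (31 - 1^2)/6 = 30/6 = 5, a_2 = floor((5 + 1)/5) = 1.
  m_3 = 5*1 - 1 = 4, d_3 = (31 - 4^2)/5 = 15/5 = 3, a_3 = floor((5 + 4)/3) = 3.
  m_4 = 3*3 - 4 = 5, d_4 = (31 - 5^2)/3 = 6/3 = 2, a_4 = floor((5 + 5)/2) = 5.
  m_5 = 2*5 - 5 = 5, d_5 = (31 - 5^2)/2 = 6/2 = 3, a_5 = floor((5 + 5)/3) = 3.
  m_6 = 3*3 - 5 = 4, d_6 = (31 - 4^2)/3 = 15/3 = 5, a_6 = floor((5 + 4)/5) = 1.
  m_7 = 5*1 - 4 = 1, d_7 = (31 - 1^2)/5 = 30/5 = 6, a_7 = floor((5 + 1)/6) = 1.
  m_8 = 6*1 - 1 = 5, d_8 = (31 - 5^2)/6 = 6/6 = 1, a_8 = floor((5 + 5)/1) = 10.
  m_9 = 1*10 - 5 = 5, d_9 = (31 - 5^2)/1 = 6/1 = 6: (m_9, d_9) = (m_1, d_1) = (5, 6), so from here the quotients repeat a_1, ..., a_8; the period length is 8.
So sqrt(31) = [5; (1, 1, 3, 5, 3, 1, 1, 10)] with period length k = 8.
k is even, so the fundamental solution of x^2 - 31y^2 = 1 is (p_{k-1}, q_{k-1}) = (p_7, q_7); compute convergents through index 7.
Convergents (p_i = a_i*p_{i-1} + p_{i-2}, q_i = a_i*q_{i-1} + q_{i-2} with p_{-2}=0, p_{-1}=1, q_{-2}=1, q_{-1}=0):
  i=0: a_0=5, p_0 = 5*1 + 0 = 5, q_0 = 5*0 + 1 = 1.
  i=1: a_1=1, p_1 = 1*5 + 1 = 6, q_1 = 1*1 + 0 = 1.
  i=2: a_2=1, p_2 = 1*6 + 5 = 11, q_2 = 1*1 + 1 = 2.
  i=3: a_3=3, p_3 = 3*11 + 6 = 39, q_3 = 3*2 + 1 = 7.
  i=4: a_4=5, p_4 = 5*39 + 11 = 206, q_4 = 5*7 + 2 = 37.
  i=5: a_5=3, p_5 = 3*206 + 39 = 657, q_5 = 3*37 + 7 = 118.
  i=6: a_6=1, p_6 = 1*657 + 206 = 863, q_6 = 1*118 + 37 = 155.
  i=7: a_7=1, p_7 = 1*863 + 657 = 1520, q_7 = 1*155 + 118 = 273.
Check: 1520^2 - 31*273^2 = 2310400 - 2310399 = 1, so (x, y) = (1520, 273) solves the equation, and by the theorem it is the least positive solution.

(x, y) = (1520, 273)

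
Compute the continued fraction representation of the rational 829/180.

Run the Euclidean algorithm on 829 and 180; the successive quotients are the partial quotients a_0, a_1, ... (each step inverts the fractional part left over by the previous one):
  829 = 4*180 + 109, so a_0 = 4.
  180 = 1*109 + 71, so a_1 = 1.
  109 = 1*71 + 38, so a_2 = 1.
  71 = 1*38 + 33, so a_3 = 1.
  38 = 1*33 + 5, so a_4 = 1.
  33 = 6*5 + 3, so a_5 = 6.
  5 = 1*3 + 2, so a_6 = 1.
  3 = 1*2 + 1, so a_7 = 1.
  2 = 2*1 + 0, so a_8 = 2.
The remainder reaches 0 after 9 divisions, so the expansion has 9 partial quotients, read off in order.

[4; 1, 1, 1, 1, 6, 1, 1, 2]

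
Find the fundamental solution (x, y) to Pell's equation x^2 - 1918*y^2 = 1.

First expand sqrt(1918) as a continued fraction. With x_i = (sqrt(1918) + m_i)/d_i and (m_0, d_0) = (0, 1): a_0 = floor(sqrt(1918)) = 43, since 43^2 = 1849 <= 1918 < 1936 = 44^2.
Iterate m_{i+1} = d_i*a_i - m_i, d_{i+1} = (1918 - m_{i+1}^2)/d_i, a_{i+1} = floor((a_0 + m_{i+1})/d_{i+1}):
  m_1 = 1*43 - 0 = 43, d_1 = (1918 - 43^2)/1 = 69/1 = 69, a_1 = floor((43 + 43)/69) = 1.
  m_2 = 69*1 - 43 = 26, d_2 = (1918 - 26^2)/69 = 1242/69 = 18, a_2 = floor((43 + 26)/18) = 3.
  m_3 = 18*3 - 26 = 28, d_3 = (1918 - 28^2)/18 = 1134/18 = 63, a_3 = floor((43 + 28)/63) = 1.
  m_4 = 63*1 - 28 = 35, d_4 = (1918 - 35^2)/63 = 693/63 = 11, a_4 = floor((43 + 35)/11) = 7.
  m_5 = 11*7 - 35 = 42, d_5 = (1918 - 42^2)/11 = 154/11 = 14, a_5 = floor((43 + 42)/14) = 6.
  m_6 = 14*6 - 42 = 42, d_6 = (1918 - 42^2)/14 = 154/14 = 11, a_6 = floor((43 + 42)/11) = 7.
  m_7 = 11*7 - 42 = 35, d_7 = (1918 - 35^2)/11 = 693/11 = 63, a_7 = floor((43 + 35)/63) = 1.
  m_8 = 63*1 - 35 = 28, d_8 = (1918 - 28^2)/63 = 1134/63 = 18, a_8 = floor((43 + 28)/18) = 3.
  m_9 = 18*3 - 28 = 26, d_9 = (1918 - 26^2)/18 = 1242/18 = 69, a_9 = floor((43 + 26)/69) = 1.
  m_10 = 69*1 - 26 = 43, d_10 = (1918 - 43^2)/69 = 69/69 = 1, a_10 = floor((43 + 43)/1) = 86.
  m_11 = 1*86 - 43 = 43, d_11 = (1918 - 43^2)/1 = 69/1 = 69: (m_11, d_11) = (m_1, d_1) = (43, 69), so from here the quotients repeat a_1, ..., a_10; the period length is 10.
So sqrt(1918) = [43; (1, 3, 1, 7, 6, 7, 1, 3, 1, 86)] with period length k = 10.
k is even, so the fundamental solution of x^2 - 1918y^2 = 1 is (p_{k-1}, q_{k-1}) = (p_9, q_9); compute convergents through index 9.
Convergents (p_i = a_i*p_{i-1} + p_{i-2}, q_i = a_i*q_{i-1} + q_{i-2} with p_{-2}=0, p_{-1}=1, q_{-2}=1, q_{-1}=0):
  i=0: a_0=43, p_0 = 43*1 + 0 = 43, q_0 = 43*0 + 1 = 1.
  i=1: a_1=1, p_1 = 1*43 + 1 = 44, q_1 = 1*1 + 0 = 1.
  i=2: a_2=3, p_2 = 3*44 + 43 = 175, q_2 = 3*1 + 1 = 4.
  i=3: a_3=1, p_3 = 1*175 + 44 = 219, q_3 = 1*4 + 1 = 5.
  i=4: a_4=7, p_4 = 7*219 + 175 = 1708, q_4 = 7*5 + 4 = 39.
  i=5: a_5=6, p_5 = 6*1708 + 219 = 10467, q_5 = 6*39 + 5 = 239.
  i=6: a_6=7, p_6 = 7*10467 + 1708 = 74977, q_6 = 7*239 + 39 = 1712.
  i=7: a_7=1, p_7 = 1*74977 + 10467 = 85444, q_7 = 1*1712 + 239 = 1951.
  i=8: a_8=3, p_8 = 3*85444 + 74977 = 331309, q_8 = 3*1951 + 1712 = 7565.
  i=9: a_9=1, p_9 = 1*331309 + 85444 = 416753, q_9 = 1*7565 + 1951 = 9516.
Check: 416753^2 - 1918*9516^2 = 173683063009 - 173683063008 = 1, so (x, y) = (416753, 9516) solves the equation, and by the theorem it is the least positive solution.

(x, y) = (416753, 9516)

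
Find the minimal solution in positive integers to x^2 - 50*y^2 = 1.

(x, y) = (99, 14)

First expand sqrt(50) as a continued fraction. With x_i = (sqrt(50) + m_i)/d_i and (m_0, d_0) = (0, 1): a_0 = floor(sqrt(50)) = 7, since 7^2 = 49 <= 50 < 64 = 8^2.
Iterate m_{i+1} = d_i*a_i - m_i, d_{i+1} = (50 - m_{i+1}^2)/d_i, a_{i+1} = floor((a_0 + m_{i+1})/d_{i+1}):
  m_1 = 1*7 - 0 = 7, d_1 = (50 - 7^2)/1 = 1/1 = 1, a_1 = floor((7 + 7)/1) = 14.
  m_2 = 1*14 - 7 = 7, d_2 = (50 - 7^2)/1 = 1/1 = 1: (m_2, d_2) = (m_1, d_1) = (7, 1), so from here the quotient a_1 repeats; the period length is 1.
So sqrt(50) = [7; (14)] with period length k = 1.
k is odd, so (p_{k-1}, q_{k-1}) only solves x^2 - 50y^2 = -1 and the fundamental solution of x^2 - 50y^2 = 1 is (p_{2k-1}, q_{2k-1}) = (p_1, q_1); compute convergents through index 1, running through the period twice.
Convergents (p_i = a_i*p_{i-1} + p_{i-2}, q_i = a_i*q_{i-1} + q_{i-2} with p_{-2}=0, p_{-1}=1, q_{-2}=1, q_{-1}=0):
  i=0: a_0=7, p_0 = 7*1 + 0 = 7, q_0 = 7*0 + 1 = 1.
  i=1: a_1=14, p_1 = 14*7 + 1 = 99, q_1 = 14*1 + 0 = 14.
Indeed p_0^2 - 50*q_0^2 = 49 - 50 = -1, not +1.
Check: 99^2 - 50*14^2 = 9801 - 9800 = 1, so (x, y) = (99, 14) solves the equation, and by the theorem it is the least positive solution.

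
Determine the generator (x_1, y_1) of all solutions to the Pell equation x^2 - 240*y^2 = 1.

(x, y) = (31, 2)

First expand sqrt(240) as a continued fraction. With x_i = (sqrt(240) + m_i)/d_i and (m_0, d_0) = (0, 1): a_0 = floor(sqrt(240)) = 15, since 15^2 = 225 <= 240 < 256 = 16^2.
Iterate m_{i+1} = d_i*a_i - m_i, d_{i+1} = (240 - m_{i+1}^2)/d_i, a_{i+1} = floor((a_0 + m_{i+1})/d_{i+1}):
  m_1 = 1*15 - 0 = 15, d_1 = (240 - 15^2)/1 = 15/1 = 15, a_1 = floor((15 + 15)/15) = 2.
  m_2 = 15*2 - 15 = 15, d_2 = (240 - 15^2)/15 = 15/15 = 1, a_2 = floor((15 + 15)/1) = 30.
  m_3 = 1*30 - 15 = 15, d_3 = (240 - 15^2)/1 = 15/1 = 15: (m_3, d_3) = (m_1, d_1) = (15, 15), so from here the quotients repeat a_1, a_2; the period length is 2.
So sqrt(240) = [15; (2, 30)] with period length k = 2.
k is even, so the fundamental solution of x^2 - 240y^2 = 1 is (p_{k-1}, q_{k-1}) = (p_1, q_1); compute convergents through index 1.
Convergents (p_i = a_i*p_{i-1} + p_{i-2}, q_i = a_i*q_{i-1} + q_{i-2} with p_{-2}=0, p_{-1}=1, q_{-2}=1, q_{-1}=0):
  i=0: a_0=15, p_0 = 15*1 + 0 = 15, q_0 = 15*0 + 1 = 1.
  i=1: a_1=2, p_1 = 2*15 + 1 = 31, q_1 = 2*1 + 0 = 2.
Check: 31^2 - 240*2^2 = 961 - 960 = 1, so (x, y) = (31, 2) solves the equation, and by the theorem it is the least positive solution.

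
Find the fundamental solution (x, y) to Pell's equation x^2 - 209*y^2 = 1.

First expand sqrt(209) as a continued fraction. With x_i = (sqrt(209) + m_i)/d_i and (m_0, d_0) = (0, 1): a_0 = floor(sqrt(209)) = 14, since 14^2 = 196 <= 209 < 225 = 15^2.
Iterate m_{i+1} = d_i*a_i - m_i, d_{i+1} = (209 - m_{i+1}^2)/d_i, a_{i+1} = floor((a_0 + m_{i+1})/d_{i+1}):
  m_1 = 1*14 - 0 = 14, d_1 = (209 - 14^2)/1 = 13/1 = 13, a_1 = floor((14 + 14)/13) = 2.
  m_2 = 13*2 - 14 = 12, d_2 = (209 - 12^2)/13 = 65/13 = 5, a_2 = floor((14 + 12)/5) = 5.
  m_3 = 5*5 - 12 = 13, d_3 = (209 - 13^2)/5 = 40/5 = 8, a_3 = floor((14 + 13)/8) = 3.
  m_4 = 8*3 - 13 = 11, d_4 = (209 - 11^2)/8 = 88/8 = 11, a_4 = floor((14 + 11)/11) = 2.
  m_5 = 11*2 - 11 = 11, d_5 = (209 - 11^2)/11 = 88/11 = 8, a_5 = floor((14 + 11)/8) = 3.
  m_6 = 8*3 - 11 = 13, d_6 = (209 - 13^2)/8 = 40/8 = 5, a_6 = floor((14 + 13)/5) = 5.
  m_7 = 5*5 - 13 = 12, d_7 = (209 - 12^2)/5 = 65/5 = 13, a_7 = floor((14 + 12)/13) = 2.
  m_8 = 13*2 - 12 = 14, d_8 = (209 - 14^2)/13 = 13/13 = 1, a_8 = floor((14 + 14)/1) = 28.
  m_9 = 1*28 - 14 = 14, d_9 = (209 - 14^2)/1 = 13/1 = 13: (m_9, d_9) = (m_1, d_1) = (14, 13), so from here the quotients repeat a_1, ..., a_8; the period length is 8.
So sqrt(209) = [14; (2, 5, 3, 2, 3, 5, 2, 28)] with period length k = 8.
k is even, so the fundamental solution of x^2 - 209y^2 = 1 is (p_{k-1}, q_{k-1}) = (p_7, q_7); compute convergents through index 7.
Convergents (p_i = a_i*p_{i-1} + p_{i-2}, q_i = a_i*q_{i-1} + q_{i-2} with p_{-2}=0, p_{-1}=1, q_{-2}=1, q_{-1}=0):
  i=0: a_0=14, p_0 = 14*1 + 0 = 14, q_0 = 14*0 + 1 = 1.
  i=1: a_1=2, p_1 = 2*14 + 1 = 29, q_1 = 2*1 + 0 = 2.
  i=2: a_2=5, p_2 = 5*29 + 14 = 159, q_2 = 5*2 + 1 = 11.
  i=3: a_3=3, p_3 = 3*159 + 29 = 506, q_3 = 3*11 + 2 = 35.
  i=4: a_4=2, p_4 = 2*506 + 159 = 1171, q_4 = 2*35 + 11 = 81.
  i=5: a_5=3, p_5 = 3*1171 + 506 = 4019, q_5 = 3*81 + 35 = 278.
  i=6: a_6=5, p_6 = 5*4019 + 1171 = 21266, q_6 = 5*278 + 81 = 1471.
  i=7: a_7=2, p_7 = 2*21266 + 4019 = 46551, q_7 = 2*1471 + 278 = 3220.
Check: 46551^2 - 209*3220^2 = 2166995601 - 2166995600 = 1, so (x, y) = (46551, 3220) solves the equation, and by the theorem it is the least positive solution.

(x, y) = (46551, 3220)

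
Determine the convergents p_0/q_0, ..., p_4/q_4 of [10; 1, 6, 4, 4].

10/1, 11/1, 76/7, 315/29, 1336/123

Using the convergent recurrence p_i = a_i*p_{i-1} + p_{i-2}, q_i = a_i*q_{i-1} + q_{i-2} with p_{-2}=0, p_{-1}=1, q_{-2}=1, q_{-1}=0:
  i=0: a_0=10, p_0 = 10*1 + 0 = 10, q_0 = 10*0 + 1 = 1.
  i=1: a_1=1, p_1 = 1*10 + 1 = 11, q_1 = 1*1 + 0 = 1.
  i=2: a_2=6, p_2 = 6*11 + 10 = 76, q_2 = 6*1 + 1 = 7.
  i=3: a_3=4, p_3 = 4*76 + 11 = 315, q_3 = 4*7 + 1 = 29.
  i=4: a_4=4, p_4 = 4*315 + 76 = 1336, q_4 = 4*29 + 7 = 123.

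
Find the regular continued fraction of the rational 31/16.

Run the Euclidean algorithm on 31 and 16; the successive quotients are the partial quotients a_0, a_1, ... (each step inverts the fractional part left over by the previous one):
  31 = 1*16 + 15, so a_0 = 1.
  16 = 1*15 + 1, so a_1 = 1.
  15 = 15*1 + 0, so a_2 = 15.
The remainder reaches 0 after 3 divisions, so the expansion has 3 partial quotients, read off in order.

[1; 1, 15]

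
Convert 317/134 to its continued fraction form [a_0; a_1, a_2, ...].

[2; 2, 1, 2, 1, 3, 3]

Run the Euclidean algorithm on 317 and 134; the successive quotients are the partial quotients a_0, a_1, ... (each step inverts the fractional part left over by the previous one):
  317 = 2*134 + 49, so a_0 = 2.
  134 = 2*49 + 36, so a_1 = 2.
  49 = 1*36 + 13, so a_2 = 1.
  36 = 2*13 + 10, so a_3 = 2.
  13 = 1*10 + 3, so a_4 = 1.
  10 = 3*3 + 1, so a_5 = 3.
  3 = 3*1 + 0, so a_6 = 3.
The remainder reaches 0 after 7 divisions, so the expansion has 7 partial quotients, read off in order.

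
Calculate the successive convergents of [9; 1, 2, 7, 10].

9/1, 10/1, 29/3, 213/22, 2159/223

Using the convergent recurrence p_i = a_i*p_{i-1} + p_{i-2}, q_i = a_i*q_{i-1} + q_{i-2} with p_{-2}=0, p_{-1}=1, q_{-2}=1, q_{-1}=0:
  i=0: a_0=9, p_0 = 9*1 + 0 = 9, q_0 = 9*0 + 1 = 1.
  i=1: a_1=1, p_1 = 1*9 + 1 = 10, q_1 = 1*1 + 0 = 1.
  i=2: a_2=2, p_2 = 2*10 + 9 = 29, q_2 = 2*1 + 1 = 3.
  i=3: a_3=7, p_3 = 7*29 + 10 = 213, q_3 = 7*3 + 1 = 22.
  i=4: a_4=10, p_4 = 10*213 + 29 = 2159, q_4 = 10*22 + 3 = 223.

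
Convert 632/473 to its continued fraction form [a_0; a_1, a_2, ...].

Run the Euclidean algorithm on 632 and 473; the successive quotients are the partial quotients a_0, a_1, ... (each step inverts the fractional part left over by the previous one):
  632 = 1*473 + 159, so a_0 = 1.
  473 = 2*159 + 155, so a_1 = 2.
  159 = 1*155 + 4, so a_2 = 1.
  155 = 38*4 + 3, so a_3 = 38.
  4 = 1*3 + 1, so a_4 = 1.
  3 = 3*1 + 0, so a_5 = 3.
The remainder reaches 0 after 6 divisions, so the expansion has 6 partial quotients, read off in order.

[1; 2, 1, 38, 1, 3]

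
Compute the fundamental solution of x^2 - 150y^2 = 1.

First expand sqrt(150) as a continued fraction. With x_i = (sqrt(150) + m_i)/d_i and (m_0, d_0) = (0, 1): a_0 = floor(sqrt(150)) = 12, since 12^2 = 144 <= 150 < 169 = 13^2.
Iterate m_{i+1} = d_i*a_i - m_i, d_{i+1} = (150 - m_{i+1}^2)/d_i, a_{i+1} = floor((a_0 + m_{i+1})/d_{i+1}):
  m_1 = 1*12 - 0 = 12, d_1 = (150 - 12^2)/1 = 6/1 = 6, a_1 = floor((12 + 12)/6) = 4.
  m_2 = 6*4 - 12 = 12, d_2 = (150 - 12^2)/6 = 6/6 = 1, a_2 = floor((12 + 12)/1) = 24.
  m_3 = 1*24 - 12 = 12, d_3 = (150 - 12^2)/1 = 6/1 = 6: (m_3, d_3) = (m_1, d_1) = (12, 6), so from here the quotients repeat a_1, a_2; the period length is 2.
So sqrt(150) = [12; (4, 24)] with period length k = 2.
k is even, so the fundamental solution of x^2 - 150y^2 = 1 is (p_{k-1}, q_{k-1}) = (p_1, q_1); compute convergents through index 1.
Convergents (p_i = a_i*p_{i-1} + p_{i-2}, q_i = a_i*q_{i-1} + q_{i-2} with p_{-2}=0, p_{-1}=1, q_{-2}=1, q_{-1}=0):
  i=0: a_0=12, p_0 = 12*1 + 0 = 12, q_0 = 12*0 + 1 = 1.
  i=1: a_1=4, p_1 = 4*12 + 1 = 49, q_1 = 4*1 + 0 = 4.
Check: 49^2 - 150*4^2 = 2401 - 2400 = 1, so (x, y) = (49, 4) solves the equation, and by the theorem it is the least positive solution.

(x, y) = (49, 4)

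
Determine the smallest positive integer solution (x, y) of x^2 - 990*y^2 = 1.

(x, y) = (881, 28)

First expand sqrt(990) as a continued fraction. With x_i = (sqrt(990) + m_i)/d_i and (m_0, d_0) = (0, 1): a_0 = floor(sqrt(990)) = 31, since 31^2 = 961 <= 990 < 1024 = 32^2.
Iterate m_{i+1} = d_i*a_i - m_i, d_{i+1} = (990 - m_{i+1}^2)/d_i, a_{i+1} = floor((a_0 + m_{i+1})/d_{i+1}):
  m_1 = 1*31 - 0 = 31, d_1 = (990 - 31^2)/1 = 29/1 = 29, a_1 = floor((31 + 31)/29) = 2.
  m_2 = 29*2 - 31 = 27, d_2 = (990 - 27^2)/29 = 261/29 = 9, a_2 = floor((31 + 27)/9) = 6.
  m_3 = 9*6 - 27 = 27, d_3 = (990 - 27^2)/9 = 261/9 = 29, a_3 = floor((31 + 27)/29) = 2.
  m_4 = 29*2 - 27 = 31, d_4 = (990 - 31^2)/29 = 29/29 = 1, a_4 = floor((31 + 31)/1) = 62.
  m_5 = 1*62 - 31 = 31, d_5 = (990 - 31^2)/1 = 29/1 = 29: (m_5, d_5) = (m_1, d_1) = (31, 29), so from here the quotients repeat a_1, ..., a_4; the period length is 4.
So sqrt(990) = [31; (2, 6, 2, 62)] with period length k = 4.
k is even, so the fundamental solution of x^2 - 990y^2 = 1 is (p_{k-1}, q_{k-1}) = (p_3, q_3); compute convergents through index 3.
Convergents (p_i = a_i*p_{i-1} + p_{i-2}, q_i = a_i*q_{i-1} + q_{i-2} with p_{-2}=0, p_{-1}=1, q_{-2}=1, q_{-1}=0):
  i=0: a_0=31, p_0 = 31*1 + 0 = 31, q_0 = 31*0 + 1 = 1.
  i=1: a_1=2, p_1 = 2*31 + 1 = 63, q_1 = 2*1 + 0 = 2.
  i=2: a_2=6, p_2 = 6*63 + 31 = 409, q_2 = 6*2 + 1 = 13.
  i=3: a_3=2, p_3 = 2*409 + 63 = 881, q_3 = 2*13 + 2 = 28.
Check: 881^2 - 990*28^2 = 776161 - 776160 = 1, so (x, y) = (881, 28) solves the equation, and by the theorem it is the least positive solution.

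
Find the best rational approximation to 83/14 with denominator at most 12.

71/12

Expand x = 83/14 as a continued fraction with the Euclidean algorithm:
  83 = 5*14 + 13, so a_0 = 5.
  14 = 1*13 + 1, so a_1 = 1.
  13 = 13*1 + 0, so a_2 = 13.
so x = [5; 1, 13].
Convergents (p_i = a_i*p_{i-1} + p_{i-2}, q_i = a_i*q_{i-1} + q_{i-2} with p_{-2}=0, p_{-1}=1, q_{-2}=1, q_{-1}=0), until the denominator exceeds 12:
  i=0: a_0=5, p_0 = 5*1 + 0 = 5, q_0 = 5*0 + 1 = 1.
  i=1: a_1=1, p_1 = 1*5 + 1 = 6, q_1 = 1*1 + 0 = 1.
  i=2: a_2=13, p_2 = 13*6 + 5 = 83, q_2 = 13*1 + 1 = 14.
q_2 = 14 > 12, so the last convergent with denominator <= 12 is p_1/q_1 = 6/1.
The closest fraction with denominator <= 12 is either p_1/q_1 or the intermediate fraction (k*p_1 + p_0)/(k*q_1 + q_0) with the largest k >= 1 whose denominator stays <= 12; these approach x as k grows, and every other convergent or intermediate fraction in range is farther away.
Largest k: floor((12 - q_0)/q_1) = floor((12 - 1)/1) = 11.
That gives (11*6 + 5)/(11*1 + 1) = 71/12.
Compare the errors: |x - 6/1| = |83*1 - 6*14|/(14*1) = 1/14, and |x - 71/12| = |83*12 - 71*14|/(14*12) = 2/168.
Cross-multiplying, 2*14 = 28 < 168 = 1*168, so 2/168 is smaller: the intermediate fraction 71/12 is closer to x than 6/1.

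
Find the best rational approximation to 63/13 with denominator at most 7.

Expand x = 63/13 as a continued fraction with the Euclidean algorithm:
  63 = 4*13 + 11, so a_0 = 4.
  13 = 1*11 + 2, so a_1 = 1.
  11 = 5*2 + 1, so a_2 = 5.
  2 = 2*1 + 0, so a_3 = 2.
so x = [4; 1, 5, 2].
Convergents (p_i = a_i*p_{i-1} + p_{i-2}, q_i = a_i*q_{i-1} + q_{i-2} with p_{-2}=0, p_{-1}=1, q_{-2}=1, q_{-1}=0), until the denominator exceeds 7:
  i=0: a_0=4, p_0 = 4*1 + 0 = 4, q_0 = 4*0 + 1 = 1.
  i=1: a_1=1, p_1 = 1*4 + 1 = 5, q_1 = 1*1 + 0 = 1.
  i=2: a_2=5, p_2 = 5*5 + 4 = 29, q_2 = 5*1 + 1 = 6.
  i=3: a_3=2, p_3 = 2*29 + 5 = 63, q_3 = 2*6 + 1 = 13.
q_3 = 13 > 7, so the last convergent with denominator <= 7 is p_2/q_2 = 29/6.
The closest fraction with denominator <= 7 is either p_2/q_2 or the intermediate fraction (k*p_2 + p_1)/(k*q_2 + q_1) with the largest k >= 1 whose denominator stays <= 7; these approach x as k grows, and every other convergent or intermediate fraction in range is farther away.
Largest k: floor((7 - q_1)/q_2) = floor((7 - 1)/6) = 1.
That gives (1*29 + 5)/(1*6 + 1) = 34/7.
Compare the errors: |x - 29/6| = |63*6 - 29*13|/(13*6) = 1/78, and |x - 34/7| = |63*7 - 34*13|/(13*7) = 1/91.
Cross-multiplying, 1*78 = 78 < 91 = 1*91, so 1/91 is smaller: the intermediate fraction 34/7 is closer to x than 29/6.

34/7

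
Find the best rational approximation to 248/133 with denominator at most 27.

41/22

Expand x = 248/133 as a continued fraction with the Euclidean algorithm:
  248 = 1*133 + 115, so a_0 = 1.
  133 = 1*115 + 18, so a_1 = 1.
  115 = 6*18 + 7, so a_2 = 6.
  18 = 2*7 + 4, so a_3 = 2.
  7 = 1*4 + 3, so a_4 = 1.
  4 = 1*3 + 1, so a_5 = 1.
  3 = 3*1 + 0, so a_6 = 3.
so x = [1; 1, 6, 2, 1, 1, 3].
Convergents (p_i = a_i*p_{i-1} + p_{i-2}, q_i = a_i*q_{i-1} + q_{i-2} with p_{-2}=0, p_{-1}=1, q_{-2}=1, q_{-1}=0), until the denominator exceeds 27:
  i=0: a_0=1, p_0 = 1*1 + 0 = 1, q_0 = 1*0 + 1 = 1.
  i=1: a_1=1, p_1 = 1*1 + 1 = 2, q_1 = 1*1 + 0 = 1.
  i=2: a_2=6, p_2 = 6*2 + 1 = 13, q_2 = 6*1 + 1 = 7.
  i=3: a_3=2, p_3 = 2*13 + 2 = 28, q_3 = 2*7 + 1 = 15.
  i=4: a_4=1, p_4 = 1*28 + 13 = 41, q_4 = 1*15 + 7 = 22.
  i=5: a_5=1, p_5 = 1*41 + 28 = 69, q_5 = 1*22 + 15 = 37.
q_5 = 37 > 27, so the last convergent with denominator <= 27 is p_4/q_4 = 41/22.
The closest fraction with denominator <= 27 is either p_4/q_4 or the intermediate fraction (k*p_4 + p_3)/(k*q_4 + q_3) with the largest k >= 1 whose denominator stays <= 27; these approach x as k grows, and every other convergent or intermediate fraction in range is farther away.
Largest k: floor((27 - q_3)/q_4) = floor((27 - 15)/22) = 0.
Since k = 0, no intermediate fraction beyond p_4/q_4 has denominator <= 27, so the convergent 41/22 is the closest (its error is |248*22 - 41*133|/(133*22) = 3/2926).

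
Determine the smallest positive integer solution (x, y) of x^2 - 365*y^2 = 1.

First expand sqrt(365) as a continued fraction. With x_i = (sqrt(365) + m_i)/d_i and (m_0, d_0) = (0, 1): a_0 = floor(sqrt(365)) = 19, since 19^2 = 361 <= 365 < 400 = 20^2.
Iterate m_{i+1} = d_i*a_i - m_i, d_{i+1} = (365 - m_{i+1}^2)/d_i, a_{i+1} = floor((a_0 + m_{i+1})/d_{i+1}):
  m_1 = 1*19 - 0 = 19, d_1 = (365 - 19^2)/1 = 4/1 = 4, a_1 = floor((19 + 19)/4) = 9.
  m_2 = 4*9 - 19 = 17, d_2 = (365 - 17^2)/4 = 76/4 = 19, a_2 = floor((19 + 17)/19) = 1.
  m_3 = 19*1 - 17 = 2, d_3 = (365 - 2^2)/19 = 361/19 = 19, a_3 = floor((19 + 2)/19) = 1.
  m_4 = 19*1 - 2 = 17, d_4 = (365 - 17^2)/19 = 76/19 = 4, a_4 = floor((19 + 17)/4) = 9.
  m_5 = 4*9 - 17 = 19, d_5 = (365 - 19^2)/4 = 4/4 = 1, a_5 = floor((19 + 19)/1) = 38.
  m_6 = 1*38 - 19 = 19, d_6 = (365 - 19^2)/1 = 4/1 = 4: (m_6, d_6) = (m_1, d_1) = (19, 4), so from here the quotients repeat a_1, ..., a_5; the period length is 5.
So sqrt(365) = [19; (9, 1, 1, 9, 38)] with period length k = 5.
k is odd, so (p_{k-1}, q_{k-1}) only solves x^2 - 365y^2 = -1 and the fundamental solution of x^2 - 365y^2 = 1 is (p_{2k-1}, q_{2k-1}) = (p_9, q_9); compute convergents through index 9, running through the period twice.
Convergents (p_i = a_i*p_{i-1} + p_{i-2}, q_i = a_i*q_{i-1} + q_{i-2} with p_{-2}=0, p_{-1}=1, q_{-2}=1, q_{-1}=0):
  i=0: a_0=19, p_0 = 19*1 + 0 = 19, q_0 = 19*0 + 1 = 1.
  i=1: a_1=9, p_1 = 9*19 + 1 = 172, q_1 = 9*1 + 0 = 9.
  i=2: a_2=1, p_2 = 1*172 + 19 = 191, q_2 = 1*9 + 1 = 10.
  i=3: a_3=1, p_3 = 1*191 + 172 = 363, q_3 = 1*10 + 9 = 19.
  i=4: a_4=9, p_4 = 9*363 + 191 = 3458, q_4 = 9*19 + 10 = 181.
  i=5: a_5=38, p_5 = 38*3458 + 363 = 131767, q_5 = 38*181 + 19 = 6897.
  i=6: a_6=9, p_6 = 9*131767 + 3458 = 1189361, q_6 = 9*6897 + 181 = 62254.
  i=7: a_7=1, p_7 = 1*1189361 + 131767 = 1321128, q_7 = 1*62254 + 6897 = 69151.
  i=8: a_8=1, p_8 = 1*1321128 + 1189361 = 2510489, q_8 = 1*69151 + 62254 = 131405.
  i=9: a_9=9, p_9 = 9*2510489 + 1321128 = 23915529, q_9 = 9*131405 + 69151 = 1251796.
Indeed p_4^2 - 365*q_4^2 = 11957764 - 11957765 = -1, not +1.
Check: 23915529^2 - 365*1251796^2 = 571952527349841 - 571952527349840 = 1, so (x, y) = (23915529, 1251796) solves the equation, and by the theorem it is the least positive solution.

(x, y) = (23915529, 1251796)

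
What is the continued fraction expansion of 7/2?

[3; 2]

Run the Euclidean algorithm on 7 and 2; the successive quotients are the partial quotients a_0, a_1, ... (each step inverts the fractional part left over by the previous one):
  7 = 3*2 + 1, so a_0 = 3.
  2 = 2*1 + 0, so a_1 = 2.
The remainder reaches 0 after 2 divisions, so the expansion has 2 partial quotients, read off in order.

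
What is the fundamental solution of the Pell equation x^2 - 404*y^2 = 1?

(x, y) = (201, 10)

First expand sqrt(404) as a continued fraction. With x_i = (sqrt(404) + m_i)/d_i and (m_0, d_0) = (0, 1): a_0 = floor(sqrt(404)) = 20, since 20^2 = 400 <= 404 < 441 = 21^2.
Iterate m_{i+1} = d_i*a_i - m_i, d_{i+1} = (404 - m_{i+1}^2)/d_i, a_{i+1} = floor((a_0 + m_{i+1})/d_{i+1}):
  m_1 = 1*20 - 0 = 20, d_1 = (404 - 20^2)/1 = 4/1 = 4, a_1 = floor((20 + 20)/4) = 10.
  m_2 = 4*10 - 20 = 20, d_2 = (404 - 20^2)/4 = 4/4 = 1, a_2 = floor((20 + 20)/1) = 40.
  m_3 = 1*40 - 20 = 20, d_3 = (404 - 20^2)/1 = 4/1 = 4: (m_3, d_3) = (m_1, d_1) = (20, 4), so from here the quotients repeat a_1, a_2; the period length is 2.
So sqrt(404) = [20; (10, 40)] with period length k = 2.
k is even, so the fundamental solution of x^2 - 404y^2 = 1 is (p_{k-1}, q_{k-1}) = (p_1, q_1); compute convergents through index 1.
Convergents (p_i = a_i*p_{i-1} + p_{i-2}, q_i = a_i*q_{i-1} + q_{i-2} with p_{-2}=0, p_{-1}=1, q_{-2}=1, q_{-1}=0):
  i=0: a_0=20, p_0 = 20*1 + 0 = 20, q_0 = 20*0 + 1 = 1.
  i=1: a_1=10, p_1 = 10*20 + 1 = 201, q_1 = 10*1 + 0 = 10.
Check: 201^2 - 404*10^2 = 40401 - 40400 = 1, so (x, y) = (201, 10) solves the equation, and by the theorem it is the least positive solution.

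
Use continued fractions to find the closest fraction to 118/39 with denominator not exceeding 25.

Expand x = 118/39 as a continued fraction with the Euclidean algorithm:
  118 = 3*39 + 1, so a_0 = 3.
  39 = 39*1 + 0, so a_1 = 39.
so x = [3; 39].
Convergents (p_i = a_i*p_{i-1} + p_{i-2}, q_i = a_i*q_{i-1} + q_{i-2} with p_{-2}=0, p_{-1}=1, q_{-2}=1, q_{-1}=0), until the denominator exceeds 25:
  i=0: a_0=3, p_0 = 3*1 + 0 = 3, q_0 = 3*0 + 1 = 1.
  i=1: a_1=39, p_1 = 39*3 + 1 = 118, q_1 = 39*1 + 0 = 39.
q_1 = 39 > 25, so the last convergent with denominator <= 25 is p_0/q_0 = 3/1.
The closest fraction with denominator <= 25 is either p_0/q_0 or the intermediate fraction (k*p_0 + p_{-1})/(k*q_0 + q_{-1}) with the largest k >= 1 whose denominator stays <= 25; these approach x as k grows, and every other convergent or intermediate fraction in range is farther away.
Largest k: floor((25 - q_{-1})/q_0) = floor((25 - 0)/1) = 25 (using the seeds p_{-1} = 1, q_{-1} = 0).
That gives (25*3 + 1)/(25*1 + 0) = 76/25.
Compare the errors: |x - 3/1| = |118*1 - 3*39|/(39*1) = 1/39, and |x - 76/25| = |118*25 - 76*39|/(39*25) = 14/975.
Cross-multiplying, 14*39 = 546 < 975 = 1*975, so 14/975 is smaller: the intermediate fraction 76/25 is closer to x than 3/1.

76/25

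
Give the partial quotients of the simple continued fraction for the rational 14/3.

[4; 1, 2]

Run the Euclidean algorithm on 14 and 3; the successive quotients are the partial quotients a_0, a_1, ... (each step inverts the fractional part left over by the previous one):
  14 = 4*3 + 2, so a_0 = 4.
  3 = 1*2 + 1, so a_1 = 1.
  2 = 2*1 + 0, so a_2 = 2.
The remainder reaches 0 after 3 divisions, so the expansion has 3 partial quotients, read off in order.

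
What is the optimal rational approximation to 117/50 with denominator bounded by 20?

Expand x = 117/50 as a continued fraction with the Euclidean algorithm:
  117 = 2*50 + 17, so a_0 = 2.
  50 = 2*17 + 16, so a_1 = 2.
  17 = 1*16 + 1, so a_2 = 1.
  16 = 16*1 + 0, so a_3 = 16.
so x = [2; 2, 1, 16].
Convergents (p_i = a_i*p_{i-1} + p_{i-2}, q_i = a_i*q_{i-1} + q_{i-2} with p_{-2}=0, p_{-1}=1, q_{-2}=1, q_{-1}=0), until the denominator exceeds 20:
  i=0: a_0=2, p_0 = 2*1 + 0 = 2, q_0 = 2*0 + 1 = 1.
  i=1: a_1=2, p_1 = 2*2 + 1 = 5, q_1 = 2*1 + 0 = 2.
  i=2: a_2=1, p_2 = 1*5 + 2 = 7, q_2 = 1*2 + 1 = 3.
  i=3: a_3=16, p_3 = 16*7 + 5 = 117, q_3 = 16*3 + 2 = 50.
q_3 = 50 > 20, so the last convergent with denominator <= 20 is p_2/q_2 = 7/3.
The closest fraction with denominator <= 20 is either p_2/q_2 or the intermediate fraction (k*p_2 + p_1)/(k*q_2 + q_1) with the largest k >= 1 whose denominator stays <= 20; these approach x as k grows, and every other convergent or intermediate fraction in range is farther away.
Largest k: floor((20 - q_1)/q_2) = floor((20 - 2)/3) = 6.
That gives (6*7 + 5)/(6*3 + 2) = 47/20.
Compare the errors: |x - 7/3| = |117*3 - 7*50|/(50*3) = 1/150, and |x - 47/20| = |117*20 - 47*50|/(50*20) = 10/1000.
Cross-multiplying, 1*1000 = 1000 < 1500 = 10*150, so 1/150 is smaller: the convergent 7/3 is closer to x than 47/20.

7/3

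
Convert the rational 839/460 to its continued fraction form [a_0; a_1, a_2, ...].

[1; 1, 4, 1, 2, 8, 1, 2]

Run the Euclidean algorithm on 839 and 460; the successive quotients are the partial quotients a_0, a_1, ... (each step inverts the fractional part left over by the previous one):
  839 = 1*460 + 379, so a_0 = 1.
  460 = 1*379 + 81, so a_1 = 1.
  379 = 4*81 + 55, so a_2 = 4.
  81 = 1*55 + 26, so a_3 = 1.
  55 = 2*26 + 3, so a_4 = 2.
  26 = 8*3 + 2, so a_5 = 8.
  3 = 1*2 + 1, so a_6 = 1.
  2 = 2*1 + 0, so a_7 = 2.
The remainder reaches 0 after 8 divisions, so the expansion has 8 partial quotients, read off in order.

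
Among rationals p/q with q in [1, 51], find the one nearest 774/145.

267/50

Expand x = 774/145 as a continued fraction with the Euclidean algorithm:
  774 = 5*145 + 49, so a_0 = 5.
  145 = 2*49 + 47, so a_1 = 2.
  49 = 1*47 + 2, so a_2 = 1.
  47 = 23*2 + 1, so a_3 = 23.
  2 = 2*1 + 0, so a_4 = 2.
so x = [5; 2, 1, 23, 2].
Convergents (p_i = a_i*p_{i-1} + p_{i-2}, q_i = a_i*q_{i-1} + q_{i-2} with p_{-2}=0, p_{-1}=1, q_{-2}=1, q_{-1}=0), until the denominator exceeds 51:
  i=0: a_0=5, p_0 = 5*1 + 0 = 5, q_0 = 5*0 + 1 = 1.
  i=1: a_1=2, p_1 = 2*5 + 1 = 11, q_1 = 2*1 + 0 = 2.
  i=2: a_2=1, p_2 = 1*11 + 5 = 16, q_2 = 1*2 + 1 = 3.
  i=3: a_3=23, p_3 = 23*16 + 11 = 379, q_3 = 23*3 + 2 = 71.
q_3 = 71 > 51, so the last convergent with denominator <= 51 is p_2/q_2 = 16/3.
The closest fraction with denominator <= 51 is either p_2/q_2 or the intermediate fraction (k*p_2 + p_1)/(k*q_2 + q_1) with the largest k >= 1 whose denominator stays <= 51; these approach x as k grows, and every other convergent or intermediate fraction in range is farther away.
Largest k: floor((51 - q_1)/q_2) = floor((51 - 2)/3) = 16.
That gives (16*16 + 11)/(16*3 + 2) = 267/50.
Compare the errors: |x - 16/3| = |774*3 - 16*145|/(145*3) = 2/435, and |x - 267/50| = |774*50 - 267*145|/(145*50) = 15/7250.
Cross-multiplying, 15*435 = 6525 < 14500 = 2*7250, so 15/7250 is smaller: the intermediate fraction 267/50 is closer to x than 16/3.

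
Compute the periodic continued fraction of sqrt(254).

Write x_i = (sqrt(254) + m_i)/d_i with (m_0, d_0) = (0, 1). a_0 = floor(sqrt(254)) = 15, since 15^2 = 225 <= 254 < 256 = 16^2.
Iterate m_{i+1} = d_i*a_i - m_i, d_{i+1} = (254 - m_{i+1}^2)/d_i, a_{i+1} = floor((a_0 + m_{i+1})/d_{i+1}):
  m_1 = 1*15 - 0 = 15, d_1 = (254 - 15^2)/1 = 29/1 = 29, a_1 = floor((15 + 15)/29) = 1.
  m_2 = 29*1 - 15 = 14, d_2 = (254 - 14^2)/29 = 58/29 = 2, a_2 = floor((15 + 14)/2) = 14.
  m_3 = 2*14 - 14 = 14, d_3 = (254 - 14^2)/2 = 58/2 = 29, a_3 = floor((15 + 14)/29) = 1.
  m_4 = 29*1 - 14 = 15, d_4 = (254 - 15^2)/29 = 29/29 = 1, a_4 = floor((15 + 15)/1) = 30.
  m_5 = 1*30 - 15 = 15, d_5 = (254 - 15^2)/1 = 29/1 = 29: (m_5, d_5) = (m_1, d_1) = (15, 29), so from here the quotients repeat a_1, ..., a_4; the period length is 4.
Hence the expansion of sqrt(254) is a_0 = 15 followed by the repeating block 1, 14, 1, 30 (period 4).

[15; (1, 14, 1, 30)]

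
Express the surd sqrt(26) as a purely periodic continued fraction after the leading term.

Write x_i = (sqrt(26) + m_i)/d_i with (m_0, d_0) = (0, 1). a_0 = floor(sqrt(26)) = 5, since 5^2 = 25 <= 26 < 36 = 6^2.
Iterate m_{i+1} = d_i*a_i - m_i, d_{i+1} = (26 - m_{i+1}^2)/d_i, a_{i+1} = floor((a_0 + m_{i+1})/d_{i+1}):
  m_1 = 1*5 - 0 = 5, d_1 = (26 - 5^2)/1 = 1/1 = 1, a_1 = floor((5 + 5)/1) = 10.
  m_2 = 1*10 - 5 = 5, d_2 = (26 - 5^2)/1 = 1/1 = 1: (m_2, d_2) = (m_1, d_1) = (5, 1), so from here the quotient a_1 repeats; the period length is 1.
Hence the expansion of sqrt(26) is a_0 = 5 followed by the repeating block 10 (period 1).

[5; (10)]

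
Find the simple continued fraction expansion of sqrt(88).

Write x_i = (sqrt(88) + m_i)/d_i with (m_0, d_0) = (0, 1). a_0 = floor(sqrt(88)) = 9, since 9^2 = 81 <= 88 < 100 = 10^2.
Iterate m_{i+1} = d_i*a_i - m_i, d_{i+1} = (88 - m_{i+1}^2)/d_i, a_{i+1} = floor((a_0 + m_{i+1})/d_{i+1}):
  m_1 = 1*9 - 0 = 9, d_1 = (88 - 9^2)/1 = 7/1 = 7, a_1 = floor((9 + 9)/7) = 2.
  m_2 = 7*2 - 9 = 5, d_2 = (88 - 5^2)/7 = 63/7 = 9, a_2 = floor((9 + 5)/9) = 1.
  m_3 = 9*1 - 5 = 4, d_3 = (88 - 4^2)/9 = 72/9 = 8, a_3 = floor((9 + 4)/8) = 1.
  m_4 = 8*1 - 4 = 4, d_4 = (88 - 4^2)/8 = 72/8 = 9, a_4 = floor((9 + 4)/9) = 1.
  m_5 = 9*1 - 4 = 5, d_5 = (88 - 5^2)/9 = 63/9 = 7, a_5 = floor((9 + 5)/7) = 2.
  m_6 = 7*2 - 5 = 9, d_6 = (88 - 9^2)/7 = 7/7 = 1, a_6 = floor((9 + 9)/1) = 18.
  m_7 = 1*18 - 9 = 9, d_7 = (88 - 9^2)/1 = 7/1 = 7: (m_7, d_7) = (m_1, d_1) = (9, 7), so from here the quotients repeat a_1, ..., a_6; the period length is 6.
Hence the expansion of sqrt(88) is a_0 = 9 followed by the repeating block 2, 1, 1, 1, 2, 18 (period 6).

[9; (2, 1, 1, 1, 2, 18)]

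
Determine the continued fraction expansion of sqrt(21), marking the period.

[4; (1, 1, 2, 1, 1, 8)]

Write x_i = (sqrt(21) + m_i)/d_i with (m_0, d_0) = (0, 1). a_0 = floor(sqrt(21)) = 4, since 4^2 = 16 <= 21 < 25 = 5^2.
Iterate m_{i+1} = d_i*a_i - m_i, d_{i+1} = (21 - m_{i+1}^2)/d_i, a_{i+1} = floor((a_0 + m_{i+1})/d_{i+1}):
  m_1 = 1*4 - 0 = 4, d_1 = (21 - 4^2)/1 = 5/1 = 5, a_1 = floor((4 + 4)/5) = 1.
  m_2 = 5*1 - 4 = 1, d_2 = (21 - 1^2)/5 = 20/5 = 4, a_2 = floor((4 + 1)/4) = 1.
  m_3 = 4*1 - 1 = 3, d_3 = (21 - 3^2)/4 = 12/4 = 3, a_3 = floor((4 + 3)/3) = 2.
  m_4 = 3*2 - 3 = 3, d_4 = (21 - 3^2)/3 = 12/3 = 4, a_4 = floor((4 + 3)/4) = 1.
  m_5 = 4*1 - 3 = 1, d_5 = (21 - 1^2)/4 = 20/4 = 5, a_5 = floor((4 + 1)/5) = 1.
  m_6 = 5*1 - 1 = 4, d_6 = (21 - 4^2)/5 = 5/5 = 1, a_6 = floor((4 + 4)/1) = 8.
  m_7 = 1*8 - 4 = 4, d_7 = (21 - 4^2)/1 = 5/1 = 5: (m_7, d_7) = (m_1, d_1) = (4, 5), so from here the quotients repeat a_1, ..., a_6; the period length is 6.
Hence the expansion of sqrt(21) is a_0 = 4 followed by the repeating block 1, 1, 2, 1, 1, 8 (period 6).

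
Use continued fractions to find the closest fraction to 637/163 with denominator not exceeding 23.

43/11

Expand x = 637/163 as a continued fraction with the Euclidean algorithm:
  637 = 3*163 + 148, so a_0 = 3.
  163 = 1*148 + 15, so a_1 = 1.
  148 = 9*15 + 13, so a_2 = 9.
  15 = 1*13 + 2, so a_3 = 1.
  13 = 6*2 + 1, so a_4 = 6.
  2 = 2*1 + 0, so a_5 = 2.
so x = [3; 1, 9, 1, 6, 2].
Convergents (p_i = a_i*p_{i-1} + p_{i-2}, q_i = a_i*q_{i-1} + q_{i-2} with p_{-2}=0, p_{-1}=1, q_{-2}=1, q_{-1}=0), until the denominator exceeds 23:
  i=0: a_0=3, p_0 = 3*1 + 0 = 3, q_0 = 3*0 + 1 = 1.
  i=1: a_1=1, p_1 = 1*3 + 1 = 4, q_1 = 1*1 + 0 = 1.
  i=2: a_2=9, p_2 = 9*4 + 3 = 39, q_2 = 9*1 + 1 = 10.
  i=3: a_3=1, p_3 = 1*39 + 4 = 43, q_3 = 1*10 + 1 = 11.
  i=4: a_4=6, p_4 = 6*43 + 39 = 297, q_4 = 6*11 + 10 = 76.
q_4 = 76 > 23, so the last convergent with denominator <= 23 is p_3/q_3 = 43/11.
The closest fraction with denominator <= 23 is either p_3/q_3 or the intermediate fraction (k*p_3 + p_2)/(k*q_3 + q_2) with the largest k >= 1 whose denominator stays <= 23; these approach x as k grows, and every other convergent or intermediate fraction in range is farther away.
Largest k: floor((23 - q_2)/q_3) = floor((23 - 10)/11) = 1.
That gives (1*43 + 39)/(1*11 + 10) = 82/21.
Compare the errors: |x - 43/11| = |637*11 - 43*163|/(163*11) = 2/1793, and |x - 82/21| = |637*21 - 82*163|/(163*21) = 11/3423.
Cross-multiplying, 2*3423 = 6846 < 19723 = 11*1793, so 2/1793 is smaller: the convergent 43/11 is closer to x than 82/21.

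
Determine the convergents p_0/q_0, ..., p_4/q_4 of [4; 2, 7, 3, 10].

4/1, 9/2, 67/15, 210/47, 2167/485

Using the convergent recurrence p_i = a_i*p_{i-1} + p_{i-2}, q_i = a_i*q_{i-1} + q_{i-2} with p_{-2}=0, p_{-1}=1, q_{-2}=1, q_{-1}=0:
  i=0: a_0=4, p_0 = 4*1 + 0 = 4, q_0 = 4*0 + 1 = 1.
  i=1: a_1=2, p_1 = 2*4 + 1 = 9, q_1 = 2*1 + 0 = 2.
  i=2: a_2=7, p_2 = 7*9 + 4 = 67, q_2 = 7*2 + 1 = 15.
  i=3: a_3=3, p_3 = 3*67 + 9 = 210, q_3 = 3*15 + 2 = 47.
  i=4: a_4=10, p_4 = 10*210 + 67 = 2167, q_4 = 10*47 + 15 = 485.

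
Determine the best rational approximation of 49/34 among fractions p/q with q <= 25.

Expand x = 49/34 as a continued fraction with the Euclidean algorithm:
  49 = 1*34 + 15, so a_0 = 1.
  34 = 2*15 + 4, so a_1 = 2.
  15 = 3*4 + 3, so a_2 = 3.
  4 = 1*3 + 1, so a_3 = 1.
  3 = 3*1 + 0, so a_4 = 3.
so x = [1; 2, 3, 1, 3].
Convergents (p_i = a_i*p_{i-1} + p_{i-2}, q_i = a_i*q_{i-1} + q_{i-2} with p_{-2}=0, p_{-1}=1, q_{-2}=1, q_{-1}=0), until the denominator exceeds 25:
  i=0: a_0=1, p_0 = 1*1 + 0 = 1, q_0 = 1*0 + 1 = 1.
  i=1: a_1=2, p_1 = 2*1 + 1 = 3, q_1 = 2*1 + 0 = 2.
  i=2: a_2=3, p_2 = 3*3 + 1 = 10, q_2 = 3*2 + 1 = 7.
  i=3: a_3=1, p_3 = 1*10 + 3 = 13, q_3 = 1*7 + 2 = 9.
  i=4: a_4=3, p_4 = 3*13 + 10 = 49, q_4 = 3*9 + 7 = 34.
q_4 = 34 > 25, so the last convergent with denominator <= 25 is p_3/q_3 = 13/9.
The closest fraction with denominator <= 25 is either p_3/q_3 or the intermediate fraction (k*p_3 + p_2)/(k*q_3 + q_2) with the largest k >= 1 whose denominator stays <= 25; these approach x as k grows, and every other convergent or intermediate fraction in range is farther away.
Largest k: floor((25 - q_2)/q_3) = floor((25 - 7)/9) = 2.
That gives (2*13 + 10)/(2*9 + 7) = 36/25.
Compare the errors: |x - 13/9| = |49*9 - 13*34|/(34*9) = 1/306, and |x - 36/25| = |49*25 - 36*34|/(34*25) = 1/850.
Cross-multiplying, 1*306 = 306 < 850 = 1*850, so 1/850 is smaller: the intermediate fraction 36/25 is closer to x than 13/9.

36/25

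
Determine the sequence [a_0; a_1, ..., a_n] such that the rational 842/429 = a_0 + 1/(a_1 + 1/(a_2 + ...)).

Run the Euclidean algorithm on 842 and 429; the successive quotients are the partial quotients a_0, a_1, ... (each step inverts the fractional part left over by the previous one):
  842 = 1*429 + 413, so a_0 = 1.
  429 = 1*413 + 16, so a_1 = 1.
  413 = 25*16 + 13, so a_2 = 25.
  16 = 1*13 + 3, so a_3 = 1.
  13 = 4*3 + 1, so a_4 = 4.
  3 = 3*1 + 0, so a_5 = 3.
The remainder reaches 0 after 6 divisions, so the expansion has 6 partial quotients, read off in order.

[1; 1, 25, 1, 4, 3]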